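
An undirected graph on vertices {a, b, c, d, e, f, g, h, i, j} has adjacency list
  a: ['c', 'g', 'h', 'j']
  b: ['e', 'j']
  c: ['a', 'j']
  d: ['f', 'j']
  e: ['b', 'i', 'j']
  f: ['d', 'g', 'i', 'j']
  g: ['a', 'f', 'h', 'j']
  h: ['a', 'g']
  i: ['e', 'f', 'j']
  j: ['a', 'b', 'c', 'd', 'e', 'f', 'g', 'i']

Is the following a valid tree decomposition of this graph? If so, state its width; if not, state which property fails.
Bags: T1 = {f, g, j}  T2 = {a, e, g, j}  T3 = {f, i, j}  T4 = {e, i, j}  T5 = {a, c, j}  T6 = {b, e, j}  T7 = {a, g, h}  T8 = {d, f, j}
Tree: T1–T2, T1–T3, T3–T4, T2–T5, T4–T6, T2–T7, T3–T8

No — bags containing vertex e are not connected in the tree.

A tree decomposition must satisfy three properties: every vertex lies in some bag; for every edge, both endpoints lie together in some bag; and for every vertex, the bags containing it form a connected subtree. Here bags containing vertex e are not connected in the tree, so the decomposition is invalid.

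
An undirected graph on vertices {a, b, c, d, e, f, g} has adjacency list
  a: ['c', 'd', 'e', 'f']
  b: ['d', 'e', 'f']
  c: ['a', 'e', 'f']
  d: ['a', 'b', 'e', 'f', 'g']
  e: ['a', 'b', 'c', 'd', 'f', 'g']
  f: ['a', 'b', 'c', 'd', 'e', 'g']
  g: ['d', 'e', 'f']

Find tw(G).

3

A width-3 tree decomposition is:
Bags: B1 = {a, d, e, f}  B2 = {d, e, f, g}  B3 = {b, d, e, f}  B4 = {a, c, e, f}
Tree: B1–B2, B1–B3, B1–B4
Each bag holds 4 vertices, so the decomposition has width 3, which upper-bounds the treewidth. Conversely, {d, e, f, g} is a clique of size 4, and the vertices of any clique must share a bag in every tree decomposition; so some bag has ≥ 4 vertices and tw(G) ≥ 3. Hence tw(G) = 3 exactly.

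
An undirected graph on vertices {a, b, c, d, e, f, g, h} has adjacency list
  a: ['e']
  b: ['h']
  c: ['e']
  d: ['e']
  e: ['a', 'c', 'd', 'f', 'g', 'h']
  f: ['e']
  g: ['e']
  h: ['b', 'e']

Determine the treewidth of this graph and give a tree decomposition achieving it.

The largest bag has 2 vertices, giving width 1; this decomposition certifies tw(G) ≤ 1. Since G has at least one edge (e.g. e–c), it is not an edgeless graph, so tw(G) ≥ 1. Therefore the treewidth is 1.

Treewidth 1.
One such decomposition:
Bags: B1 = {c, e}  B2 = {a, e}  B3 = {e, h}  B4 = {b, h}  B5 = {e, g}  B6 = {d, e}  B7 = {e, f}
Tree: B1–B2, B2–B3, B3–B4, B1–B5, B5–B6, B5–B7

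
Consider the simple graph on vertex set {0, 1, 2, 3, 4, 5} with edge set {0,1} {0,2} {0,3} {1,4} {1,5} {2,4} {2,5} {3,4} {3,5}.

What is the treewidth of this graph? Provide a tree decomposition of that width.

Treewidth 3.
Bags: B1 = {0, 1, 2, 3}  B2 = {1, 2, 3, 4}  B3 = {1, 2, 3, 5}
Tree: B1–B2, B2–B3

Each bag holds 4 vertices, so the decomposition has width 3, which upper-bounds the treewidth. For the lower bound: the 4 vertex sets {0,3}, {1,4}, {2}, {5} are disjoint, each induces a connected subgraph, and every pair is joined by at least one edge of G. Contracting each set to a single vertex therefore yields K_{4} as a minor, and since treewidth is minor-monotone, tw(G) ≥ tw(K_{4}) = 3. Hence tw(G) = 3 exactly.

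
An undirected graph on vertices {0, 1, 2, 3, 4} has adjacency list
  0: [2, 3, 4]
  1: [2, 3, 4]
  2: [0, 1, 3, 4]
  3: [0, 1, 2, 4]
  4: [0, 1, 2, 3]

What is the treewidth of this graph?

3

A width-3 tree decomposition is:
Bags: B1 = {1, 2, 3, 4}  B2 = {0, 2, 3, 4}
Tree: B1–B2
Every bag has size at most 4, so the width is 4 − 1 = 3 and tw(G) ≤ 3. On the other hand G contains the 4-clique {0, 2, 3, 4}. A clique must lie in a single bag of any decomposition, so no decomposition can have width below 3. Hence tw(G) = 3 exactly.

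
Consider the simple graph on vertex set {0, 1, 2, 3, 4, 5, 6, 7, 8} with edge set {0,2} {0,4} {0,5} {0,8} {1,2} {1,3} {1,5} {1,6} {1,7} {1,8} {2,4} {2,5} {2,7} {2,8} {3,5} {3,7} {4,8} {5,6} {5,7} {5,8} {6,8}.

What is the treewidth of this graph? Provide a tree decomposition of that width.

Every bag has size at most 4, so the width is 4 − 1 = 3 and tw(G) ≤ 3. Conversely, {0, 2, 4, 8} is a clique of size 4, and the vertices of any clique must share a bag in every tree decomposition; so some bag has ≥ 4 vertices and tw(G) ≥ 3. Combining the bounds, tw(G) = 3.

Treewidth 3.
One optimal decomposition is:
Bags: B1 = {1, 2, 5, 8}  B2 = {1, 5, 6, 8}  B3 = {0, 2, 5, 8}  B4 = {1, 2, 5, 7}  B5 = {1, 3, 5, 7}  B6 = {0, 2, 4, 8}
Tree: B1–B2, B1–B3, B1–B4, B4–B5, B3–B6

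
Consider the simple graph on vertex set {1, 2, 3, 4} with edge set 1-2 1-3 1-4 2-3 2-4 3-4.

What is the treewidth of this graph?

A width-3 tree decomposition is:
Bags: B1 = {1, 2, 3, 4}
Tree: (single bag)
A single bag containing all 4 vertices is trivially a valid decomposition of width 3. Conversely, {1, 2, 3, 4} is a clique of size 4, and the vertices of any clique must share a bag in every tree decomposition; so some bag has ≥ 4 vertices and tw(G) ≥ 3. Therefore the treewidth is 3.

3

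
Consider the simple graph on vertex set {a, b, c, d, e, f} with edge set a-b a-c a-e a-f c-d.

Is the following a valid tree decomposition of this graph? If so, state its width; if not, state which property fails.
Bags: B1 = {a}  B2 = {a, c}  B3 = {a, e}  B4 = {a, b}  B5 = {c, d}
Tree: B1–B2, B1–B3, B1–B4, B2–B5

A tree decomposition must satisfy three properties: every vertex lies in some bag; for every edge, both endpoints lie together in some bag; and for every vertex, the bags containing it form a connected subtree. Here vertex f appears in no bag, so the decomposition is invalid.

No — vertex f appears in no bag.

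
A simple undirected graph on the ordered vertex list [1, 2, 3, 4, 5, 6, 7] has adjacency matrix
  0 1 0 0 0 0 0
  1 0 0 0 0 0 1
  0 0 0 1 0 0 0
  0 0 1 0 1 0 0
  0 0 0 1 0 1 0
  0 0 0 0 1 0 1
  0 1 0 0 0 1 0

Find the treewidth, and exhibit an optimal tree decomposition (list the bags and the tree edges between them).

The largest bag has 2 vertices, giving width 1; this decomposition certifies tw(G) ≤ 1. Since G has at least one edge (e.g. 1–2), it is not an edgeless graph, so tw(G) ≥ 1. Hence tw(G) = 1 exactly.

Treewidth 1.
One such decomposition:
Bags: B1 = {1, 2}  B2 = {2, 7}  B3 = {6, 7}  B4 = {5, 6}  B5 = {4, 5}  B6 = {3, 4}
Tree: B1–B2, B2–B3, B3–B4, B4–B5, B5–B6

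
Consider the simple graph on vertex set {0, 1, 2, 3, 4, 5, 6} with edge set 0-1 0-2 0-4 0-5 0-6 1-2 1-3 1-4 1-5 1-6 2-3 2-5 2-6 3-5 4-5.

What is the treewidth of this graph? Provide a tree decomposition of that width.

The largest bag has 4 vertices, giving width 3; this decomposition certifies tw(G) ≤ 3. For the lower bound, the 4 vertices {0, 1, 2, 5} are pairwise adjacent, and any tree decomposition puts a clique entirely inside one bag — forcing width ≥ 3. Hence tw(G) = 3 exactly.

Treewidth 3.
One such decomposition:
Bags: B1 = {1, 2, 3, 5}  B2 = {0, 1, 2, 5}  B3 = {0, 1, 4, 5}  B4 = {0, 1, 2, 6}
Tree: B1–B2, B2–B3, B2–B4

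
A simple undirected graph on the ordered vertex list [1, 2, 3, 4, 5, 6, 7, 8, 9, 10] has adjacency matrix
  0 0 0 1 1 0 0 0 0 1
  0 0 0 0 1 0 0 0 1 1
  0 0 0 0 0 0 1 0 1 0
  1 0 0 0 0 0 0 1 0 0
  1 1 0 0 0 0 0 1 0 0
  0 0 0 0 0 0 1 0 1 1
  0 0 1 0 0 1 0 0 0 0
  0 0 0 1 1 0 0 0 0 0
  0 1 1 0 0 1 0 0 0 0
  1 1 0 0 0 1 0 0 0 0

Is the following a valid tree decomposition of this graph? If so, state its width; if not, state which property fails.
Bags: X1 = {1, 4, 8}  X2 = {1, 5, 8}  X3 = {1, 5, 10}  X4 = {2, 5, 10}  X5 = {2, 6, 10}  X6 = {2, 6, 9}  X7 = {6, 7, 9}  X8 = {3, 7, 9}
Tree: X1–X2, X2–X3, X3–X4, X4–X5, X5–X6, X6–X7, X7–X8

Yes; width 2.

Vertex coverage: the bags together contain {1, 2, 3, 4, 5, 6, 7, 8, 9, 10}, the full vertex set. Edge coverage: each edge of G has both endpoints in at least one bag. Running intersection: for every vertex, the bags containing it form a connected subtree. All three properties hold, so this is a valid tree decomposition of width max|bag| − 1 = 2, and hence tw(G) ≤ 2.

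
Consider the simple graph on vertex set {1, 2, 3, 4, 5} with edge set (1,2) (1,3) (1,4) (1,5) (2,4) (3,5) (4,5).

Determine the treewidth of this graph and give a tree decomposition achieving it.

Treewidth 2.
Bags: B1 = {1, 3, 5}  B2 = {1, 4, 5}  B3 = {1, 2, 4}
Tree: B1–B2, B2–B3

Each bag holds 3 vertices, so the decomposition has width 2, which upper-bounds the treewidth. On the other hand G contains the 3-clique {1, 3, 5}. A clique must lie in a single bag of any decomposition, so no decomposition can have width below 2. The upper and lower bounds meet at 2, so that is the treewidth.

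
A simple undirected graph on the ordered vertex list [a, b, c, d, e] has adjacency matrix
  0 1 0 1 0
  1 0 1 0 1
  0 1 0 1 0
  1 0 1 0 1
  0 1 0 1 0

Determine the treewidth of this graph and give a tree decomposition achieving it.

Every bag has size at most 3, so the width is 3 − 1 = 2 and tw(G) ≤ 2. The edges a–d–c–b–a form a cycle, so G is not a tree and its treewidth is at least 2. Hence tw(G) = 2 exactly.

Treewidth 2.
One optimal decomposition is:
Bags: B1 = {a, b, d}  B2 = {b, c, d}  B3 = {b, d, e}
Tree: B1–B2, B2–B3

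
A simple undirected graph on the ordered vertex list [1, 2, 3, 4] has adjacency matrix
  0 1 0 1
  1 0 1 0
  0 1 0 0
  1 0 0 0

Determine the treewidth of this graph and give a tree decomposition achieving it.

Each bag holds 2 vertices, so the decomposition has width 1, which upper-bounds the treewidth. Since G has at least one edge (e.g. 4–1), it is not an edgeless graph, so tw(G) ≥ 1. Combining the bounds, tw(G) = 1.

Treewidth 1.
One optimal decomposition is:
Bags: B1 = {1, 4}  B2 = {1, 2}  B3 = {2, 3}
Tree: B1–B2, B2–B3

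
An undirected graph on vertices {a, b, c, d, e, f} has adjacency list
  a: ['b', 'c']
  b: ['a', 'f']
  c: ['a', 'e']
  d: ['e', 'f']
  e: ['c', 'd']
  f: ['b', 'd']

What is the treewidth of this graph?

A width-2 tree decomposition is:
Bags: B1 = {b, d, f}  B2 = {b, d, e}  B3 = {b, c, e}  B4 = {a, b, c}
Tree: B1–B2, B2–B3, B3–B4
The largest bag has 3 vertices, giving width 2; this decomposition certifies tw(G) ≤ 2. For the lower bound, G contains the cycle b–f–d–e–c–a–b, so G is not a forest; only forests have treewidth ≤ 1, hence tw(G) ≥ 2. The upper and lower bounds meet at 2, so that is the treewidth.

2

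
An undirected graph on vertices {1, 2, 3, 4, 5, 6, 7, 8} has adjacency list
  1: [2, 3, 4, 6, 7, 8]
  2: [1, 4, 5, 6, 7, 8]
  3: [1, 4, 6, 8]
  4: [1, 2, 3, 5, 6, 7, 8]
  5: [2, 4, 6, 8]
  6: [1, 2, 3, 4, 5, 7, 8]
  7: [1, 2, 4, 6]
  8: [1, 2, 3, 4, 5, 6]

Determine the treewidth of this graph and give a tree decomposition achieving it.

Every bag has size at most 5, so the width is 5 − 1 = 4 and tw(G) ≤ 4. Conversely, {1, 2, 4, 6, 8} is a clique of size 5, and the vertices of any clique must share a bag in every tree decomposition; so some bag has ≥ 5 vertices and tw(G) ≥ 4. Therefore the treewidth is 4.

Treewidth 4.
One optimal decomposition is:
Bags: B1 = {1, 2, 4, 6, 7}  B2 = {1, 2, 4, 6, 8}  B3 = {1, 3, 4, 6, 8}  B4 = {2, 4, 5, 6, 8}
Tree: B1–B2, B2–B3, B2–B4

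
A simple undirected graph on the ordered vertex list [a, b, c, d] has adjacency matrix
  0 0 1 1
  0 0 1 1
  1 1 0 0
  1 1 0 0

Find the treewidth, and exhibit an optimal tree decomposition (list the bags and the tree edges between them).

The largest bag has 3 vertices, giving width 2; this decomposition certifies tw(G) ≤ 2. Since d–b–c–a–d is a cycle in G, G is not acyclic. Forests are exactly the graphs of treewidth ≤ 1, so tw(G) ≥ 2. Combining the bounds, tw(G) = 2.

Treewidth 2.
Bags: B1 = {b, c, d}  B2 = {a, c, d}
Tree: B1–B2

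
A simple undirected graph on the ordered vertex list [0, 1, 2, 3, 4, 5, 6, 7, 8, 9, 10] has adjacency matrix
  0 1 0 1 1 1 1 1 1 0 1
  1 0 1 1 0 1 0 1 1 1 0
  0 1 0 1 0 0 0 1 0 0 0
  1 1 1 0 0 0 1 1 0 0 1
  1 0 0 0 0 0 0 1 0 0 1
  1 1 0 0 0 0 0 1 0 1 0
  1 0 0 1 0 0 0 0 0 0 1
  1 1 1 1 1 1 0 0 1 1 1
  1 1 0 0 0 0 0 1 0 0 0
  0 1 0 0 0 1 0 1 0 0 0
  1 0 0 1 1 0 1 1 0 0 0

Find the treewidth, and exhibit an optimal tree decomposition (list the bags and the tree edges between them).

Treewidth 3.
Bags: B1 = {1, 2, 3, 7}  B2 = {0, 1, 3, 7}  B3 = {0, 1, 7, 8}  B4 = {0, 1, 5, 7}  B5 = {0, 3, 7, 10}  B6 = {1, 5, 7, 9}  B7 = {0, 3, 6, 10}  B8 = {0, 4, 7, 10}
Tree: B1–B2, B2–B3, B2–B4, B2–B5, B4–B6, B5–B7, B5–B8

Each bag holds 4 vertices, so the decomposition has width 3, which upper-bounds the treewidth. Conversely, {0, 3, 6, 10} is a clique of size 4, and the vertices of any clique must share a bag in every tree decomposition; so some bag has ≥ 4 vertices and tw(G) ≥ 3. The upper and lower bounds meet at 3, so that is the treewidth.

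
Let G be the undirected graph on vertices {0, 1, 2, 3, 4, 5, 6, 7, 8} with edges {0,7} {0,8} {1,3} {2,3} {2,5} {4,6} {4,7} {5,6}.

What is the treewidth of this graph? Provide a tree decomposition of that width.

The largest bag has 2 vertices, giving width 1; this decomposition certifies tw(G) ≤ 1. Since G has at least one edge (e.g. 8–0), it is not an edgeless graph, so tw(G) ≥ 1. Combining the bounds, tw(G) = 1.

Treewidth 1.
One optimal decomposition is:
Bags: B1 = {0, 8}  B2 = {0, 7}  B3 = {4, 7}  B4 = {4, 6}  B5 = {5, 6}  B6 = {2, 5}  B7 = {2, 3}  B8 = {1, 3}
Tree: B1–B2, B2–B3, B3–B4, B4–B5, B5–B6, B6–B7, B7–B8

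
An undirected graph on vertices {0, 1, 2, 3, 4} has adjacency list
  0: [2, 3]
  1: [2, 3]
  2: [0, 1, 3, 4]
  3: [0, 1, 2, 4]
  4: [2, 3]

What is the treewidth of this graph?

2

A width-2 tree decomposition is:
Bags: B1 = {2, 3, 4}  B2 = {0, 2, 3}  B3 = {1, 2, 3}
Tree: B1–B2, B2–B3
The largest bag has 3 vertices, giving width 2; this decomposition certifies tw(G) ≤ 2. For the lower bound, the 3 vertices {0, 2, 3} are pairwise adjacent, and any tree decomposition puts a clique entirely inside one bag — forcing width ≥ 2. Combining the bounds, tw(G) = 2.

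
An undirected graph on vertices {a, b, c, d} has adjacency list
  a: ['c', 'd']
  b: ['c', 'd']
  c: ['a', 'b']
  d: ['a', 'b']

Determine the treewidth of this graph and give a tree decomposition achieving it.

Each bag holds 3 vertices, so the decomposition has width 2, which upper-bounds the treewidth. For the lower bound, G contains the cycle b–d–a–c–b, so G is not a forest; only forests have treewidth ≤ 1, hence tw(G) ≥ 2. Hence tw(G) = 2 exactly.

Treewidth 2.
One such decomposition:
Bags: B1 = {a, b, d}  B2 = {a, b, c}
Tree: B1–B2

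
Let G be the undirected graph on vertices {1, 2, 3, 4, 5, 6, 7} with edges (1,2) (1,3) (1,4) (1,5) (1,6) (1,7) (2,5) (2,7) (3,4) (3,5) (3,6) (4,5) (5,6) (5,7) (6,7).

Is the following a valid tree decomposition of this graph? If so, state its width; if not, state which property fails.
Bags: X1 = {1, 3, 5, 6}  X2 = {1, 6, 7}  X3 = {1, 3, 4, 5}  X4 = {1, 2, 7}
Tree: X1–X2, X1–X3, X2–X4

A tree decomposition must satisfy three properties: every vertex lies in some bag; for every edge, both endpoints lie together in some bag; and for every vertex, the bags containing it form a connected subtree. Here edge (5,7) lies in no bag, so the decomposition is invalid.

No — edge (5,7) lies in no bag.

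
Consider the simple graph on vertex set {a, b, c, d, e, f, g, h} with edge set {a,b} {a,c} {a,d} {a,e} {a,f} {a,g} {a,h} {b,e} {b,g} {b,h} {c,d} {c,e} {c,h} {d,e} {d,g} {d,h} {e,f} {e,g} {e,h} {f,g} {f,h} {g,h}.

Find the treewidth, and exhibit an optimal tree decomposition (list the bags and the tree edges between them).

Each bag holds 5 vertices, so the decomposition has width 4, which upper-bounds the treewidth. Conversely, {a, d, e, g, h} is a clique of size 5, and the vertices of any clique must share a bag in every tree decomposition; so some bag has ≥ 5 vertices and tw(G) ≥ 4. Hence tw(G) = 4 exactly.

Treewidth 4.
Bags: B1 = {a, d, e, g, h}  B2 = {a, b, e, g, h}  B3 = {a, c, d, e, h}  B4 = {a, e, f, g, h}
Tree: B1–B2, B1–B3, B2–B4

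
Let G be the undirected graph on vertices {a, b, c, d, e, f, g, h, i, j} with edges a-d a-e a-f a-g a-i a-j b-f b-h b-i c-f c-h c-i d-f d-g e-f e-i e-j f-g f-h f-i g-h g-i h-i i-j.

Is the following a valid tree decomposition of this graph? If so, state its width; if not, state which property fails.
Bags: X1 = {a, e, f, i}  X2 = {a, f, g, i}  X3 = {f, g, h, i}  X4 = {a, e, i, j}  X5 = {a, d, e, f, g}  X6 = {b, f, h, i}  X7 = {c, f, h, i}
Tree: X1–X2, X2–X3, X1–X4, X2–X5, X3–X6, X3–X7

No — bags containing vertex e are not connected in the tree.

A tree decomposition must satisfy three properties: every vertex lies in some bag; for every edge, both endpoints lie together in some bag; and for every vertex, the bags containing it form a connected subtree. Here bags containing vertex e are not connected in the tree, so the decomposition is invalid.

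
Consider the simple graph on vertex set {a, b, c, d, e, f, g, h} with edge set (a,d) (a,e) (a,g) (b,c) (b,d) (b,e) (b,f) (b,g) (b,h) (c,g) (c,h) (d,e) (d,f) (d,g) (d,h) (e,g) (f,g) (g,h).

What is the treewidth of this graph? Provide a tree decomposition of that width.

Treewidth 3.
One such decomposition:
Bags: B1 = {b, d, e, g}  B2 = {b, d, g, h}  B3 = {b, d, f, g}  B4 = {b, c, g, h}  B5 = {a, d, e, g}
Tree: B1–B2, B1–B3, B2–B4, B1–B5

Each bag holds 4 vertices, so the decomposition has width 3, which upper-bounds the treewidth. Conversely, {a, d, e, g} is a clique of size 4, and the vertices of any clique must share a bag in every tree decomposition; so some bag has ≥ 4 vertices and tw(G) ≥ 3. The upper and lower bounds meet at 3, so that is the treewidth.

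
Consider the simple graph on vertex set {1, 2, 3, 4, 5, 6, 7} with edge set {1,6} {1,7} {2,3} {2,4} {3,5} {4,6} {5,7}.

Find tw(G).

2

A width-2 tree decomposition is:
Bags: B1 = {2, 3, 5}  B2 = {2, 5, 7}  B3 = {1, 2, 7}  B4 = {1, 2, 6}  B5 = {2, 4, 6}
Tree: B1–B2, B2–B3, B3–B4, B4–B5
Each bag holds 3 vertices, so the decomposition has width 2, which upper-bounds the treewidth. Since 2–3–5–7–1–6–4–2 is a cycle in G, G is not acyclic. Forests are exactly the graphs of treewidth ≤ 1, so tw(G) ≥ 2. Therefore the treewidth is 2.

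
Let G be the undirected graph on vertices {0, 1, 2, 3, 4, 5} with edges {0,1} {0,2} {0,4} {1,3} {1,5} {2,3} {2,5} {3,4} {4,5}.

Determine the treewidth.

A width-3 tree decomposition is:
Bags: B1 = {1, 2, 4, 5}  B2 = {0, 1, 2, 4}  B3 = {1, 2, 3, 4}
Tree: B1–B2, B2–B3
The largest bag has 4 vertices, giving width 3; this decomposition certifies tw(G) ≤ 3. For the lower bound: the 4 vertex sets {2,5}, {0,4}, {1}, {3} are disjoint, each induces a connected subgraph, and every pair is joined by at least one edge of G. Contracting each set to a single vertex therefore yields K_{4} as a minor, and since treewidth is minor-monotone, tw(G) ≥ tw(K_{4}) = 3. Hence tw(G) = 3 exactly.

3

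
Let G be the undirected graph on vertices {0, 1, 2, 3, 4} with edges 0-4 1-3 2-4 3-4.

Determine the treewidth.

A width-1 tree decomposition is:
Bags: B1 = {2, 4}  B2 = {3, 4}  B3 = {0, 4}  B4 = {1, 3}
Tree: B1–B2, B1–B3, B2–B4
The largest bag has 2 vertices, giving width 1; this decomposition certifies tw(G) ≤ 1. G has an edge, so its treewidth is at least 1. The upper and lower bounds meet at 1, so that is the treewidth.

1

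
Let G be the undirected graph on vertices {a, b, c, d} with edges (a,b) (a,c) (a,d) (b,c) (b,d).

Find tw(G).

A width-2 tree decomposition is:
Bags: B1 = {a, b, d}  B2 = {a, b, c}
Tree: B1–B2
Every bag has size at most 3, so the width is 3 − 1 = 2 and tw(G) ≤ 2. For the lower bound, the 3 vertices {a, b, d} are pairwise adjacent, and any tree decomposition puts a clique entirely inside one bag — forcing width ≥ 2. Hence tw(G) = 2 exactly.

2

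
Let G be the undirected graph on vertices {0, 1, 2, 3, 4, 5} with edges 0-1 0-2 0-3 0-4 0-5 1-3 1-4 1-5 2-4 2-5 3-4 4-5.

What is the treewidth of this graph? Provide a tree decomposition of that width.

Every bag has size at most 4, so the width is 4 − 1 = 3 and tw(G) ≤ 3. For the lower bound, the 4 vertices {0, 1, 3, 4} are pairwise adjacent, and any tree decomposition puts a clique entirely inside one bag — forcing width ≥ 3. Hence tw(G) = 3 exactly.

Treewidth 3.
One such decomposition:
Bags: B1 = {0, 1, 4, 5}  B2 = {0, 1, 3, 4}  B3 = {0, 2, 4, 5}
Tree: B1–B2, B1–B3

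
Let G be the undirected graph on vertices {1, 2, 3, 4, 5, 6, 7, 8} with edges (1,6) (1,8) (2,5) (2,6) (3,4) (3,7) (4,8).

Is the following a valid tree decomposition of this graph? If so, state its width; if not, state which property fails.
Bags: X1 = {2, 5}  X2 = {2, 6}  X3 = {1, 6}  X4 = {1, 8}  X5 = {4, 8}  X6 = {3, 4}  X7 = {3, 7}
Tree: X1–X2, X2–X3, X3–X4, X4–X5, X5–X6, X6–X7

Vertex coverage: the bags together contain {1, 2, 3, 4, 5, 6, 7, 8}, the full vertex set. Edge coverage: each edge of G has both endpoints in at least one bag. Running intersection: for every vertex, the bags containing it form a connected subtree. All three properties hold, so this is a valid tree decomposition of width max|bag| − 1 = 1, and hence tw(G) ≤ 1.

Yes; width 1.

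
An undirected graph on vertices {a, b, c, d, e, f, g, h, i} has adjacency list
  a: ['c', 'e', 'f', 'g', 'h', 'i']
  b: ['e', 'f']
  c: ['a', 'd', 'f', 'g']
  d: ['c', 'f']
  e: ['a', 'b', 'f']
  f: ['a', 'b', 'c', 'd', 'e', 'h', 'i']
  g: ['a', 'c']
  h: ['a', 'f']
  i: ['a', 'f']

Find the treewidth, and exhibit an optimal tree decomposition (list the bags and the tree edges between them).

Each bag holds 3 vertices, so the decomposition has width 2, which upper-bounds the treewidth. For the lower bound, the 3 vertices {a, c, g} are pairwise adjacent, and any tree decomposition puts a clique entirely inside one bag — forcing width ≥ 2. Hence tw(G) = 2 exactly.

Treewidth 2.
One such decomposition:
Bags: B1 = {a, c, g}  B2 = {a, c, f}  B3 = {a, f, h}  B4 = {a, e, f}  B5 = {b, e, f}  B6 = {c, d, f}  B7 = {a, f, i}
Tree: B1–B2, B2–B3, B3–B4, B4–B5, B2–B6, B2–B7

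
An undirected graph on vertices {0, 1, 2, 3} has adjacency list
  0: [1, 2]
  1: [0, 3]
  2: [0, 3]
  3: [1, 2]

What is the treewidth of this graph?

2

A width-2 tree decomposition is:
Bags: B1 = {0, 1, 2}  B2 = {1, 2, 3}
Tree: B1–B2
Each bag holds 3 vertices, so the decomposition has width 2, which upper-bounds the treewidth. The edges 1–0–2–3–1 form a cycle, so G is not a tree and its treewidth is at least 2. Therefore the treewidth is 2.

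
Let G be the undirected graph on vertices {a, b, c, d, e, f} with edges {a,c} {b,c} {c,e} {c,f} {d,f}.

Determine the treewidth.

1

A width-1 tree decomposition is:
Bags: B1 = {c, f}  B2 = {c, e}  B3 = {d, f}  B4 = {b, c}  B5 = {a, c}
Tree: B1–B2, B1–B3, B2–B4, B1–B5
Every bag has size at most 2, so the width is 2 − 1 = 1 and tw(G) ≤ 1. Since G has at least one edge (e.g. f–c), it is not an edgeless graph, so tw(G) ≥ 1. Hence tw(G) = 1 exactly.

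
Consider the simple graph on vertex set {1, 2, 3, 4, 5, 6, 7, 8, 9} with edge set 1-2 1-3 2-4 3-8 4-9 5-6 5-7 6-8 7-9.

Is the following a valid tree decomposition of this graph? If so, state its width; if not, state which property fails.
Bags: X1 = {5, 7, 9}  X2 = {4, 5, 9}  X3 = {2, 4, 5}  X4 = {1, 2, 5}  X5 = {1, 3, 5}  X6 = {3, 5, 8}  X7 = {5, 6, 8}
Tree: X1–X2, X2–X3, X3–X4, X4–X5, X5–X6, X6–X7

Vertex coverage: the bags together contain {1, 2, 3, 4, 5, 6, 7, 8, 9}, the full vertex set. Edge coverage: each edge of G has both endpoints in at least one bag. Running intersection: for every vertex, the bags containing it form a connected subtree. All three properties hold, so this is a valid tree decomposition of width max|bag| − 1 = 2, and hence tw(G) ≤ 2.

Yes; width 2.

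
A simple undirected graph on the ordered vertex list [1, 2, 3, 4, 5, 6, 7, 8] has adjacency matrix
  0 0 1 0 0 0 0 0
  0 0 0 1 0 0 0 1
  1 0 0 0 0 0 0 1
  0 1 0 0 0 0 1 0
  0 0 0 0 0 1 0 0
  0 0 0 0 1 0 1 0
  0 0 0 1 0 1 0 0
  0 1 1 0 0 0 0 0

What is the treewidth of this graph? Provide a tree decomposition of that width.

Treewidth 1.
One such decomposition:
Bags: B1 = {1, 3}  B2 = {3, 8}  B3 = {2, 8}  B4 = {2, 4}  B5 = {4, 7}  B6 = {6, 7}  B7 = {5, 6}
Tree: B1–B2, B2–B3, B3–B4, B4–B5, B5–B6, B6–B7

The largest bag has 2 vertices, giving width 1; this decomposition certifies tw(G) ≤ 1. Any graph with an edge has treewidth ≥ 1, and G has the edge 1–3. Hence tw(G) = 1 exactly.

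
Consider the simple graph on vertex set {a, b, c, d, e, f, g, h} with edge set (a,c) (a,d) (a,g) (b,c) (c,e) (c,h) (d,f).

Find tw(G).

1

A width-1 tree decomposition is:
Bags: B1 = {c, h}  B2 = {a, c}  B3 = {a, d}  B4 = {d, f}  B5 = {c, e}  B6 = {a, g}  B7 = {b, c}
Tree: B1–B2, B2–B3, B3–B4, B1–B5, B2–B6, B5–B7
The largest bag has 2 vertices, giving width 1; this decomposition certifies tw(G) ≤ 1. Any graph with an edge has treewidth ≥ 1, and G has the edge h–c. Therefore the treewidth is 1.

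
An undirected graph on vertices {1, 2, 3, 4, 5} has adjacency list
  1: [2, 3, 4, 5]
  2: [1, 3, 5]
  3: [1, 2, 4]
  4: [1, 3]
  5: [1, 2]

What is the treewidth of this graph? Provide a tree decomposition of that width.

Treewidth 2.
One optimal decomposition is:
Bags: B1 = {1, 2, 3}  B2 = {1, 3, 4}  B3 = {1, 2, 5}
Tree: B1–B2, B1–B3

The largest bag has 3 vertices, giving width 2; this decomposition certifies tw(G) ≤ 2. On the other hand G contains the 3-clique {1, 2, 3}. A clique must lie in a single bag of any decomposition, so no decomposition can have width below 2. Hence tw(G) = 2 exactly.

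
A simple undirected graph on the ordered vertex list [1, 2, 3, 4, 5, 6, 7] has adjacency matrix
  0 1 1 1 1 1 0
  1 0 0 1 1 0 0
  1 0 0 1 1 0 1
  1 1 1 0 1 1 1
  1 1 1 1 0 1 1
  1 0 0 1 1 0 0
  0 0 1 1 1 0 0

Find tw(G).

3

A width-3 tree decomposition is:
Bags: B1 = {3, 4, 5, 7}  B2 = {1, 3, 4, 5}  B3 = {1, 2, 4, 5}  B4 = {1, 4, 5, 6}
Tree: B1–B2, B2–B3, B2–B4
Every bag has size at most 4, so the width is 4 − 1 = 3 and tw(G) ≤ 3. On the other hand G contains the 4-clique {1, 2, 4, 5}. A clique must lie in a single bag of any decomposition, so no decomposition can have width below 3. Therefore the treewidth is 3.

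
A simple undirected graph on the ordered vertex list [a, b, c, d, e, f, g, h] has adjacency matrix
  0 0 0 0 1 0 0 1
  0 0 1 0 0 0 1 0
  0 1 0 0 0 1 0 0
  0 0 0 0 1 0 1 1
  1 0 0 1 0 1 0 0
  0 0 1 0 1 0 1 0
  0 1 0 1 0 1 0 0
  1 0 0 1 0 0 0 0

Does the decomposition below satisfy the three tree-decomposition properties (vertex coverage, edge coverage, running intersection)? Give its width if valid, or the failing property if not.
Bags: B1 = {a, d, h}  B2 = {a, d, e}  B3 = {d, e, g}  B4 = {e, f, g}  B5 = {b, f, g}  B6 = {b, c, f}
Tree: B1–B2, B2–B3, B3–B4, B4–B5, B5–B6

Yes; width 2.

Every vertex of G appears in some bag (union = {a, b, c, d, e, f, g, h}); every edge is covered by a bag; and for each vertex v the set of bags containing v is connected in the bag tree. The decomposition is therefore valid. The largest bag has 3 vertices, so the width is 2.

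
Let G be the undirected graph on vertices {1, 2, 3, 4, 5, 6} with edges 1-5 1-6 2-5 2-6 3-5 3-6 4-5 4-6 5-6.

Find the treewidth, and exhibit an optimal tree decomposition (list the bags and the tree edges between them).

Treewidth 2.
One such decomposition:
Bags: B1 = {3, 5, 6}  B2 = {2, 5, 6}  B3 = {1, 5, 6}  B4 = {4, 5, 6}
Tree: B1–B2, B2–B3, B1–B4

Every bag has size at most 3, so the width is 3 − 1 = 2 and tw(G) ≤ 2. Conversely, {1, 5, 6} is a clique of size 3, and the vertices of any clique must share a bag in every tree decomposition; so some bag has ≥ 3 vertices and tw(G) ≥ 2. The upper and lower bounds meet at 2, so that is the treewidth.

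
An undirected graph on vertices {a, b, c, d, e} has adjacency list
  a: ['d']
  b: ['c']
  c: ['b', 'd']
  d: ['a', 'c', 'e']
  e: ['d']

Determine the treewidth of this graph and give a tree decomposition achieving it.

Every bag has size at most 2, so the width is 2 − 1 = 1 and tw(G) ≤ 1. Since G has at least one edge (e.g. b–c), it is not an edgeless graph, so tw(G) ≥ 1. Hence tw(G) = 1 exactly.

Treewidth 1.
One optimal decomposition is:
Bags: B1 = {b, c}  B2 = {c, d}  B3 = {a, d}  B4 = {d, e}
Tree: B1–B2, B2–B3, B3–B4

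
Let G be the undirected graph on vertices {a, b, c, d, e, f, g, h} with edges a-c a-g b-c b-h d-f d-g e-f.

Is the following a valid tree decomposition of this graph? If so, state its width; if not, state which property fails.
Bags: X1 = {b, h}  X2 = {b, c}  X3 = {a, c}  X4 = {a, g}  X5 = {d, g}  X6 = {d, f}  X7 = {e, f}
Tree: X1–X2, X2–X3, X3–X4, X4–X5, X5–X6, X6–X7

Every vertex of G appears in some bag (union = {a, b, c, d, e, f, g, h}); every edge is covered by a bag; and for each vertex v the set of bags containing v is connected in the bag tree. The decomposition is therefore valid. The largest bag has 2 vertices, so the width is 1.

Yes; width 1.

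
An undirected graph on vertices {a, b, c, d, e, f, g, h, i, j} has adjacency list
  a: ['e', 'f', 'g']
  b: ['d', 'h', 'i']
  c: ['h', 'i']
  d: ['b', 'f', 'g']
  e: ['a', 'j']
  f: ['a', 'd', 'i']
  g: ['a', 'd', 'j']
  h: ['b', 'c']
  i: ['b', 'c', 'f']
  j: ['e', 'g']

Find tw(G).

A width-2 tree decomposition is:
Bags: B1 = {a, e, j}  B2 = {a, g, j}  B3 = {a, f, g}  B4 = {d, f, g}  B5 = {d, f, i}  B6 = {b, d, i}  B7 = {b, c, i}  B8 = {b, c, h}
Tree: B1–B2, B2–B3, B3–B4, B4–B5, B5–B6, B6–B7, B7–B8
Each bag holds 3 vertices, so the decomposition has width 2, which upper-bounds the treewidth. The edges e–j–g–a–e form a cycle, so G is not a tree and its treewidth is at least 2. Combining the bounds, tw(G) = 2.

2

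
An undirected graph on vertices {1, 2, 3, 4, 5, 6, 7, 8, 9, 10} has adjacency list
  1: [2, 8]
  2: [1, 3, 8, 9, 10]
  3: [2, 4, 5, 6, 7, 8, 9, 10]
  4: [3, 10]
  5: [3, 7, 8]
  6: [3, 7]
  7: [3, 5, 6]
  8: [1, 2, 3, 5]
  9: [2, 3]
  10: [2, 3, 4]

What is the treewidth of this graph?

A width-2 tree decomposition is:
Bags: B1 = {2, 3, 8}  B2 = {2, 3, 10}  B3 = {3, 5, 8}  B4 = {3, 5, 7}  B5 = {2, 3, 9}  B6 = {1, 2, 8}  B7 = {3, 4, 10}  B8 = {3, 6, 7}
Tree: B1–B2, B1–B3, B3–B4, B1–B5, B1–B6, B2–B7, B4–B8
Each bag holds 3 vertices, so the decomposition has width 2, which upper-bounds the treewidth. Conversely, {1, 2, 8} is a clique of size 3, and the vertices of any clique must share a bag in every tree decomposition; so some bag has ≥ 3 vertices and tw(G) ≥ 2. The upper and lower bounds meet at 2, so that is the treewidth.

2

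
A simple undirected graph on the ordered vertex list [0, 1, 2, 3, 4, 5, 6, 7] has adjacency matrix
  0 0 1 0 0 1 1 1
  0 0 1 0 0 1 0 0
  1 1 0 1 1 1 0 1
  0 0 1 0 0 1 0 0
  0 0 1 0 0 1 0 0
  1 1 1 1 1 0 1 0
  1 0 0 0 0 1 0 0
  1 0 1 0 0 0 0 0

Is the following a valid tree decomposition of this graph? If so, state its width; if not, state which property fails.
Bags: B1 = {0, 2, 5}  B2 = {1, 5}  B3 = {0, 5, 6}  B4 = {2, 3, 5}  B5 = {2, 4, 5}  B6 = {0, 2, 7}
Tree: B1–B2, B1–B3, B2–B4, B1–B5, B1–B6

No — edge (2,1) lies in no bag.

A tree decomposition must satisfy three properties: every vertex lies in some bag; for every edge, both endpoints lie together in some bag; and for every vertex, the bags containing it form a connected subtree. Here edge (2,1) lies in no bag, so the decomposition is invalid.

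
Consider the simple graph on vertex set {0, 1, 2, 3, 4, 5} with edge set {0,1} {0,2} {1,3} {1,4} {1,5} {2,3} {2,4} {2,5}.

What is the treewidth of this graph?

A width-2 tree decomposition is:
Bags: B1 = {1, 2, 4}  B2 = {1, 2, 5}  B3 = {1, 2, 3}  B4 = {0, 1, 2}
Tree: B1–B2, B2–B3, B3–B4
Every bag has size at most 3, so the width is 3 − 1 = 2 and tw(G) ≤ 2. The edges 4–2–5–1–4 form a cycle, so G is not a tree and its treewidth is at least 2. Therefore the treewidth is 2.

2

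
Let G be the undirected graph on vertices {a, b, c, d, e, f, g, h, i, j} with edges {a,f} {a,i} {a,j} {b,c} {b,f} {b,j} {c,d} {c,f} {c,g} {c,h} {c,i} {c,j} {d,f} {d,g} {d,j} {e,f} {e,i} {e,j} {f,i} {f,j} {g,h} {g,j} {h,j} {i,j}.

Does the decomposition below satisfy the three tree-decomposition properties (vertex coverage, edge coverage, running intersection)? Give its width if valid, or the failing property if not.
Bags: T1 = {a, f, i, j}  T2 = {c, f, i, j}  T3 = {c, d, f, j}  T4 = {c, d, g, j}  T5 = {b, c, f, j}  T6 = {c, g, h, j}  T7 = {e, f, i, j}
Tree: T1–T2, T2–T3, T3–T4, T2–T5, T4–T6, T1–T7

Yes; width 3.

Every vertex of G appears in some bag (union = {a, b, c, d, e, f, g, h, i, j}); every edge is covered by a bag; and for each vertex v the set of bags containing v is connected in the bag tree. The decomposition is therefore valid. The largest bag has 4 vertices, so the width is 3.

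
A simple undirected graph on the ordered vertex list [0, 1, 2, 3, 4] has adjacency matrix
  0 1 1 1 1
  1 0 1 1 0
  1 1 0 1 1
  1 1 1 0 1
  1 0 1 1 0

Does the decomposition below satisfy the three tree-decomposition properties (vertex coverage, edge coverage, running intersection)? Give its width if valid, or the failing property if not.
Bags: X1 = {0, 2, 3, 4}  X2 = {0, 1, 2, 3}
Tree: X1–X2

Every vertex of G appears in some bag (union = {0, 1, 2, 3, 4}); every edge is covered by a bag; and for each vertex v the set of bags containing v is connected in the bag tree. The decomposition is therefore valid. The largest bag has 4 vertices, so the width is 3.

Yes; width 3.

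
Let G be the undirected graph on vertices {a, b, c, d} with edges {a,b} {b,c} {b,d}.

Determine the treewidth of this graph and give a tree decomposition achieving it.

Each bag holds 2 vertices, so the decomposition has width 1, which upper-bounds the treewidth. G has an edge, so its treewidth is at least 1. Hence tw(G) = 1 exactly.

Treewidth 1.
Bags: B1 = {b, c}  B2 = {b, d}  B3 = {a, b}
Tree: B1–B2, B2–B3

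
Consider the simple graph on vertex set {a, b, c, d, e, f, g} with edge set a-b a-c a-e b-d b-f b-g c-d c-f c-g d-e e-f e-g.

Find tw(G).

A width-3 tree decomposition is:
Bags: B1 = {b, c, d, e}  B2 = {b, c, e, g}  B3 = {a, b, c, e}  B4 = {b, c, e, f}
Tree: B1–B2, B2–B3, B3–B4
Every bag has size at most 4, so the width is 4 − 1 = 3 and tw(G) ≤ 3. For the lower bound: the 4 vertex sets {c,d}, {e,g}, {b}, {a} are disjoint, each induces a connected subgraph, and every pair is joined by at least one edge of G. Contracting each set to a single vertex therefore yields K_{4} as a minor, and since treewidth is minor-monotone, tw(G) ≥ tw(K_{4}) = 3. Hence tw(G) = 3 exactly.

3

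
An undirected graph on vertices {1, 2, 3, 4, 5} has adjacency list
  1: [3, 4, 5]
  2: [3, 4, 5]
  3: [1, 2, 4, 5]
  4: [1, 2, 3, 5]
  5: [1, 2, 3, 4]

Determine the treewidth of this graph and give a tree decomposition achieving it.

Treewidth 3.
One optimal decomposition is:
Bags: B1 = {2, 3, 4, 5}  B2 = {1, 3, 4, 5}
Tree: B1–B2

Every bag has size at most 4, so the width is 4 − 1 = 3 and tw(G) ≤ 3. On the other hand G contains the 4-clique {1, 3, 4, 5}. A clique must lie in a single bag of any decomposition, so no decomposition can have width below 3. The upper and lower bounds meet at 3, so that is the treewidth.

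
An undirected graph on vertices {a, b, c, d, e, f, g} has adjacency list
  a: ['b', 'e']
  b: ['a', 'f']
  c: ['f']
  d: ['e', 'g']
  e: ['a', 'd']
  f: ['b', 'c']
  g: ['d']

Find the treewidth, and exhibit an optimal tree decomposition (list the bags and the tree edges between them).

Treewidth 1.
One optimal decomposition is:
Bags: B1 = {c, f}  B2 = {b, f}  B3 = {a, b}  B4 = {a, e}  B5 = {d, e}  B6 = {d, g}
Tree: B1–B2, B2–B3, B3–B4, B4–B5, B5–B6

Each bag holds 2 vertices, so the decomposition has width 1, which upper-bounds the treewidth. Any graph with an edge has treewidth ≥ 1, and G has the edge c–f. The upper and lower bounds meet at 1, so that is the treewidth.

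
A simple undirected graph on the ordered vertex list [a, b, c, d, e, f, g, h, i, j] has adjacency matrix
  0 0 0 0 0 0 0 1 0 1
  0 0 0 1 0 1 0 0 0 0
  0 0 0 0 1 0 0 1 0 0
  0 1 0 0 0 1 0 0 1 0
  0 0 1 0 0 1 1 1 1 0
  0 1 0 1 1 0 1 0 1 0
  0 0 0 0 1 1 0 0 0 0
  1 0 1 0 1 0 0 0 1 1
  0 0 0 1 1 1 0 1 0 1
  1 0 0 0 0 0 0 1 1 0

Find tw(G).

A width-2 tree decomposition is:
Bags: B1 = {e, f, i}  B2 = {e, h, i}  B3 = {h, i, j}  B4 = {d, f, i}  B5 = {c, e, h}  B6 = {a, h, j}  B7 = {e, f, g}  B8 = {b, d, f}
Tree: B1–B2, B2–B3, B1–B4, B2–B5, B3–B6, B1–B7, B4–B8
Each bag holds 3 vertices, so the decomposition has width 2, which upper-bounds the treewidth. For the lower bound, the 3 vertices {b, d, f} are pairwise adjacent, and any tree decomposition puts a clique entirely inside one bag — forcing width ≥ 2. Combining the bounds, tw(G) = 2.

2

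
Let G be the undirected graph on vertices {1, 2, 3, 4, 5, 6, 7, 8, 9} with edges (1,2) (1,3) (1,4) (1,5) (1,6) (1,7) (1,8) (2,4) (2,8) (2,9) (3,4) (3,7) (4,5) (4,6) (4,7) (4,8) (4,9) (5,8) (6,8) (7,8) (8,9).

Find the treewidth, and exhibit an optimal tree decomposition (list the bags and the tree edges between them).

Every bag has size at most 4, so the width is 4 − 1 = 3 and tw(G) ≤ 3. Conversely, {1, 2, 4, 8} is a clique of size 4, and the vertices of any clique must share a bag in every tree decomposition; so some bag has ≥ 4 vertices and tw(G) ≥ 3. Hence tw(G) = 3 exactly.

Treewidth 3.
One optimal decomposition is:
Bags: B1 = {1, 4, 6, 8}  B2 = {1, 2, 4, 8}  B3 = {1, 4, 7, 8}  B4 = {2, 4, 8, 9}  B5 = {1, 4, 5, 8}  B6 = {1, 3, 4, 7}
Tree: B1–B2, B1–B3, B2–B4, B1–B5, B3–B6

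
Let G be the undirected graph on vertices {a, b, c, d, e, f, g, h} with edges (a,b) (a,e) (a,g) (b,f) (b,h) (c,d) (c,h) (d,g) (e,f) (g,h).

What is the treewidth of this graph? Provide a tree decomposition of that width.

Each bag holds 3 vertices, so the decomposition has width 2, which upper-bounds the treewidth. The edges f–e–a–b–f form a cycle, so G is not a tree and its treewidth is at least 2. Therefore the treewidth is 2.

Treewidth 2.
One such decomposition:
Bags: B1 = {b, e, f}  B2 = {a, b, e}  B3 = {a, b, h}  B4 = {a, g, h}  B5 = {c, g, h}  B6 = {c, d, g}
Tree: B1–B2, B2–B3, B3–B4, B4–B5, B5–B6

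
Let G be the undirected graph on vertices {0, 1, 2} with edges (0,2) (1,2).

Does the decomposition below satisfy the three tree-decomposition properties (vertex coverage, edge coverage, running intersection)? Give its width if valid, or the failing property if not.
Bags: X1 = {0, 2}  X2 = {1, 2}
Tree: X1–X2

Yes; width 1.

Every vertex of G appears in some bag (union = {0, 1, 2}); every edge is covered by a bag; and for each vertex v the set of bags containing v is connected in the bag tree. The decomposition is therefore valid. The largest bag has 2 vertices, so the width is 1.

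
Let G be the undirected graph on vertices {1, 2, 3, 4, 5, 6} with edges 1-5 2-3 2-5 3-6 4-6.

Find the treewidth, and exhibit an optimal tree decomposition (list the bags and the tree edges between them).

Every bag has size at most 2, so the width is 2 − 1 = 1 and tw(G) ≤ 1. Since G has at least one edge (e.g. 1–5), it is not an edgeless graph, so tw(G) ≥ 1. The upper and lower bounds meet at 1, so that is the treewidth.

Treewidth 1.
Bags: B1 = {1, 5}  B2 = {2, 5}  B3 = {2, 3}  B4 = {3, 6}  B5 = {4, 6}
Tree: B1–B2, B2–B3, B3–B4, B4–B5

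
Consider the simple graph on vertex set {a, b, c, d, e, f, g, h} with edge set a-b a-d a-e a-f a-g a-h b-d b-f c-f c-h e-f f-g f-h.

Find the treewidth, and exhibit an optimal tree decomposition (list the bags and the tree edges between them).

Treewidth 2.
One such decomposition:
Bags: B1 = {a, f, g}  B2 = {a, f, h}  B3 = {a, b, f}  B4 = {a, e, f}  B5 = {c, f, h}  B6 = {a, b, d}
Tree: B1–B2, B1–B3, B1–B4, B2–B5, B3–B6

Each bag holds 3 vertices, so the decomposition has width 2, which upper-bounds the treewidth. On the other hand G contains the 3-clique {a, b, d}. A clique must lie in a single bag of any decomposition, so no decomposition can have width below 2. Combining the bounds, tw(G) = 2.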